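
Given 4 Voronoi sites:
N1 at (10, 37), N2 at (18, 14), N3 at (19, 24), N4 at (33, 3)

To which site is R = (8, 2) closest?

N2

Squared Euclidean distances:
|RN1|² = (8−10)² + (2−37)² = 4 + 1225 = 1229
|RN2|² = (8−18)² + (2−14)² = 100 + 144 = 244
|RN3|² = (8−19)² + (2−24)² = 121 + 484 = 605
|RN4|² = (8−33)² + (2−3)² = 625 + 1 = 626
Minimum is at N2.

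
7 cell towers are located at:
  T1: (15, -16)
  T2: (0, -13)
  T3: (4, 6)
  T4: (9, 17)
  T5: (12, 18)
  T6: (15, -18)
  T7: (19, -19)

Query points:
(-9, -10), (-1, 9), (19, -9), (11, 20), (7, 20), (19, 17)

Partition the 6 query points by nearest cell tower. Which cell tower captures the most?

T5

(-9, -10) — d² to each: T1:612, T2:90, T3:425, T4:1053, T5:1225, T6:640, T7:865 → nearest is T2
(-1, 9) — d² to each: T1:881, T2:485, T3:34, T4:164, T5:250, T6:985, T7:1184 → nearest is T3
(19, -9) — d² to each: T1:65, T2:377, T3:450, T4:776, T5:778, T6:97, T7:100 → nearest is T1
(11, 20) — d² to each: T1:1312, T2:1210, T3:245, T4:13, T5:5, T6:1460, T7:1585 → nearest is T5
(7, 20) — d² to each: T1:1360, T2:1138, T3:205, T4:13, T5:29, T6:1508, T7:1665 → nearest is T4
(19, 17) — d² to each: T1:1105, T2:1261, T3:346, T4:100, T5:50, T6:1241, T7:1296 → nearest is T5
Tally — T1:1, T2:1, T3:1, T4:1, T5:2. T5 captures the most (2).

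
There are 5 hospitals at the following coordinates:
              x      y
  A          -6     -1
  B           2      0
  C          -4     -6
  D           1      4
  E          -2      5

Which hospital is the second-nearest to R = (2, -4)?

Squared Euclidean distances:
|RA|² = (2−(-6))² + (-4−(-1))² = 64 + 9 = 73
|RB|² = (2−2)² + (-4−0)² = 0 + 16 = 16
|RC|² = (2−(-4))² + (-4−(-6))² = 36 + 4 = 40
|RD|² = (2−1)² + (-4−4)² = 1 + 64 = 65
|RE|² = (2−(-2))² + (-4−5)² = 16 + 81 = 97
Sorted ascending: B, C, D, … — the second-nearest is C.

C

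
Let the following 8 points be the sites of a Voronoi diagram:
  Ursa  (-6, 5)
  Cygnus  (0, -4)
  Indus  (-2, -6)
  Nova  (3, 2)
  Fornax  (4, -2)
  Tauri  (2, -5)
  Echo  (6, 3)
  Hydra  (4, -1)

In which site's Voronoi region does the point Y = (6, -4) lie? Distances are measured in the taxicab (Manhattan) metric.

Fornax

d(Y, Ursa) = |6−(-6)| + |-4−5| = 12 + 9 = 21
d(Y, Cygnus) = |6−0| + |-4−(-4)| = 6 + 0 = 6
d(Y, Indus) = |6−(-2)| + |-4−(-6)| = 8 + 2 = 10
d(Y, Nova) = |6−3| + |-4−2| = 3 + 6 = 9
d(Y, Fornax) = |6−4| + |-4−(-2)| = 2 + 2 = 4
d(Y, Tauri) = |6−2| + |-4−(-5)| = 4 + 1 = 5
d(Y, Echo) = |6−6| + |-4−3| = 0 + 7 = 7
d(Y, Hydra) = |6−4| + |-4−(-1)| = 2 + 3 = 5
The smallest is to Fornax, so Y lies in the Voronoi region of Fornax.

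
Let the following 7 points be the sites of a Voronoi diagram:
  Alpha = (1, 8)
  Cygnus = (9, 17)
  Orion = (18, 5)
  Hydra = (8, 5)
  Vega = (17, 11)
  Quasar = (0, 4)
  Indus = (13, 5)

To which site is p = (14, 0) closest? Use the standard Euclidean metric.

Compare squared distances (the ordering matches that of the actual distances):
d²(p, Alpha) = (14−1)² + (0−8)² = 169 + 64 = 233
d²(p, Cygnus) = (14−9)² + (0−17)² = 25 + 289 = 314
d²(p, Orion) = (14−18)² + (0−5)² = 16 + 25 = 41
d²(p, Hydra) = (14−8)² + (0−5)² = 36 + 25 = 61
d²(p, Vega) = (14−17)² + (0−11)² = 9 + 121 = 130
d²(p, Quasar) = (14−0)² + (0−4)² = 196 + 16 = 212
d²(p, Indus) = (14−13)² + (0−5)² = 1 + 25 = 26
The smallest is to Indus, so p lies in the Voronoi region of Indus.

Indus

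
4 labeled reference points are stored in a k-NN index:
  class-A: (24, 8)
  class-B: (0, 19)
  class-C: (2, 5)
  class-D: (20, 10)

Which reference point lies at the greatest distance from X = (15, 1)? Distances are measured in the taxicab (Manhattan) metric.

class-B

d(X, class-A) = |15−24| + |1−8| = 9 + 7 = 16
d(X, class-B) = |15−0| + |1−19| = 15 + 18 = 33
d(X, class-C) = |15−2| + |1−5| = 13 + 4 = 17
d(X, class-D) = |15−20| + |1−10| = 5 + 9 = 14
The largest is to class-B.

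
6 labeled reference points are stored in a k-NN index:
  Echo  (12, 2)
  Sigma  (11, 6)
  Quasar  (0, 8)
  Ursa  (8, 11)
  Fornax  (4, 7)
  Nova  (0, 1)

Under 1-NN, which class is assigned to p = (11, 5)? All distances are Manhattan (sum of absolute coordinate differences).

Sigma

d(p, Echo) = |11−12| + |5−2| = 1 + 3 = 4
d(p, Sigma) = |11−11| + |5−6| = 0 + 1 = 1
d(p, Quasar) = |11−0| + |5−8| = 11 + 3 = 14
d(p, Ursa) = |11−8| + |5−11| = 3 + 6 = 9
d(p, Fornax) = |11−4| + |5−7| = 7 + 2 = 9
d(p, Nova) = |11−0| + |5−1| = 11 + 4 = 15
The smallest is to Sigma, so p lies in the Voronoi region of Sigma.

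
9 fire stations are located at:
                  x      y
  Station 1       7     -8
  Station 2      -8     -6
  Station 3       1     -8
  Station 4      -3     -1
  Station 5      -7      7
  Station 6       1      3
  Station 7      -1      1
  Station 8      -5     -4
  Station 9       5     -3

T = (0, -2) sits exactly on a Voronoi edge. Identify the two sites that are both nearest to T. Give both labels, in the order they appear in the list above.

Station 4 and Station 7

Squared distances from T to each site:
d²(T, Station 1) = (0−7)² + (-2−(-8))² = 49 + 36 = 85
d²(T, Station 2) = (0−(-8))² + (-2−(-6))² = 64 + 16 = 80
d²(T, Station 3) = (0−1)² + (-2−(-8))² = 1 + 36 = 37
d²(T, Station 4) = (0−(-3))² + (-2−(-1))² = 9 + 1 = 10
d²(T, Station 5) = (0−(-7))² + (-2−7)² = 49 + 81 = 130
d²(T, Station 6) = (0−1)² + (-2−3)² = 1 + 25 = 26
d²(T, Station 7) = (0−(-1))² + (-2−1)² = 1 + 9 = 10
d²(T, Station 8) = (0−(-5))² + (-2−(-4))² = 25 + 4 = 29
d²(T, Station 9) = (0−5)² + (-2−(-3))² = 25 + 1 = 26
T is equidistant from Station 4 and Station 7 (both at squared distance 10), and every other site is strictly farther — so T lies on the Station 4–Station 7 Voronoi edge.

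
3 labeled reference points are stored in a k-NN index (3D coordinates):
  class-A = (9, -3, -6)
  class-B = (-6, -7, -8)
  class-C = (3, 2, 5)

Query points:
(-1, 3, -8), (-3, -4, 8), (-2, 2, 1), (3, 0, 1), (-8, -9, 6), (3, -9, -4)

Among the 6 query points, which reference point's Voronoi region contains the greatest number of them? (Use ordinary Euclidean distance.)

class-C

(-1, 3, -8) — d² to each: class-A:140, class-B:125, class-C:186 → nearest is class-B
(-3, -4, 8) — d² to each: class-A:341, class-B:274, class-C:81 → nearest is class-C
(-2, 2, 1) — d² to each: class-A:195, class-B:178, class-C:41 → nearest is class-C
(3, 0, 1) — d² to each: class-A:94, class-B:211, class-C:20 → nearest is class-C
(-8, -9, 6) — d² to each: class-A:469, class-B:204, class-C:243 → nearest is class-B
(3, -9, -4) — d² to each: class-A:76, class-B:101, class-C:202 → nearest is class-A
Tally — class-A:1, class-B:2, class-C:3. class-C captures the most (3).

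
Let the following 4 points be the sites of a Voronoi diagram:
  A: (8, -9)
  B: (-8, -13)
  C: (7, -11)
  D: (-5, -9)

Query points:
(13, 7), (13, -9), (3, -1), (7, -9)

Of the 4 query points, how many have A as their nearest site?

4

(13, 7) — d² to each: A:281, B:841, C:360, D:580 → nearest is A
(13, -9) — d² to each: A:25, B:457, C:40, D:324 → nearest is A
(3, -1) — d² to each: A:89, B:265, C:116, D:128 → nearest is A
(7, -9) — d² to each: A:1, B:241, C:4, D:144 → nearest is A
4 of the 4 points have A as nearest.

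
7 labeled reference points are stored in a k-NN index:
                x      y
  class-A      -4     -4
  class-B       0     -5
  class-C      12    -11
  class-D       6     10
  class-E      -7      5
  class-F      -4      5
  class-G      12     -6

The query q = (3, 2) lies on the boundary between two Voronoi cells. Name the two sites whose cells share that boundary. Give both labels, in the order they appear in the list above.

class-B and class-F

Squared distances from q to each site:
d²(q, class-A) = (3−(-4))² + (2−(-4))² = 49 + 36 = 85
d²(q, class-B) = (3−0)² + (2−(-5))² = 9 + 49 = 58
d²(q, class-C) = (3−12)² + (2−(-11))² = 81 + 169 = 250
d²(q, class-D) = (3−6)² + (2−10)² = 9 + 64 = 73
d²(q, class-E) = (3−(-7))² + (2−5)² = 100 + 9 = 109
d²(q, class-F) = (3−(-4))² + (2−5)² = 49 + 9 = 58
d²(q, class-G) = (3−12)² + (2−(-6))² = 81 + 64 = 145
q is equidistant from class-B and class-F (both at squared distance 58), and every other site is strictly farther — so q lies on the class-B–class-F Voronoi edge.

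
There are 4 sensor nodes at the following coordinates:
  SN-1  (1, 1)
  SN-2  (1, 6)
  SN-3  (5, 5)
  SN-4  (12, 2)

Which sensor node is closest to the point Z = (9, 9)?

SN-3

Squared Euclidean distances:
d²(Z, SN-1) = (9−1)² + (9−1)² = 64 + 64 = 128
d²(Z, SN-2) = (9−1)² + (9−6)² = 64 + 9 = 73
d²(Z, SN-3) = (9−5)² + (9−5)² = 16 + 16 = 32
d²(Z, SN-4) = (9−12)² + (9−2)² = 9 + 49 = 58
SN-3 is nearest.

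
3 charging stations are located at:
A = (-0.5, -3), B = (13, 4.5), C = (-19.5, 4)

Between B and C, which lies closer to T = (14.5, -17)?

B

Compare squared distances:
|TB|² = (14.5−13)² + (-17−4.5)² = 2.25 + 462.25 = 464.5
|TC|² = (14.5−(-19.5))² + (-17−4)² = 1156 + 441 = 1597
464.5 < 1597, so B is closer.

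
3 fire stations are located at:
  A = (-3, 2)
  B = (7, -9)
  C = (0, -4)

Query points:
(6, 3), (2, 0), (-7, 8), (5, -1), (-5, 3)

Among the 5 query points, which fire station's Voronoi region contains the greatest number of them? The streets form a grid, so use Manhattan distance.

A

(6, 3) — d to each: A:10, B:13, C:13 → nearest is A
(2, 0) — d to each: A:7, B:14, C:6 → nearest is C
(-7, 8) — d to each: A:10, B:31, C:19 → nearest is A
(5, -1) — d to each: A:11, B:10, C:8 → nearest is C
(-5, 3) — d to each: A:3, B:24, C:12 → nearest is A
Tally — A:3, C:2. A captures the most (3).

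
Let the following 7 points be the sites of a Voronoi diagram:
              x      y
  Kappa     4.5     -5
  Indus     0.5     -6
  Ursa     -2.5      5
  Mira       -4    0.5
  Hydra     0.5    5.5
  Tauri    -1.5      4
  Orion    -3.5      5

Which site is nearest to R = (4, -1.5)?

Kappa

Compare squared distances (the ordering matches that of the actual distances):
d²(R, Kappa) = (4−4.5)² + (-1.5−(-5))² = 0.25 + 12.25 = 12.5
d²(R, Indus) = (4−0.5)² + (-1.5−(-6))² = 12.25 + 20.25 = 32.5
d²(R, Ursa) = (4−(-2.5))² + (-1.5−5)² = 42.25 + 42.25 = 84.5
d²(R, Mira) = (4−(-4))² + (-1.5−0.5)² = 64 + 4 = 68
d²(R, Hydra) = (4−0.5)² + (-1.5−5.5)² = 12.25 + 49 = 61.25
d²(R, Tauri) = (4−(-1.5))² + (-1.5−4)² = 30.25 + 30.25 = 60.5
d²(R, Orion) = (4−(-3.5))² + (-1.5−5)² = 56.25 + 42.25 = 98.5
Minimum is at Kappa.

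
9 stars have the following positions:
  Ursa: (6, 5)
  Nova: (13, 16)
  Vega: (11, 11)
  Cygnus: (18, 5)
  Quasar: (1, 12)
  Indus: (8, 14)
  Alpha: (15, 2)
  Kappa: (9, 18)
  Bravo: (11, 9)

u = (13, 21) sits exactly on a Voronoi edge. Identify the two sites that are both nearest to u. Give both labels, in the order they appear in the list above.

Squared distances from u to each site:
d²(u, Ursa) = (13−6)² + (21−5)² = 49 + 256 = 305
d²(u, Nova) = (13−13)² + (21−16)² = 0 + 25 = 25
d²(u, Vega) = (13−11)² + (21−11)² = 4 + 100 = 104
d²(u, Cygnus) = (13−18)² + (21−5)² = 25 + 256 = 281
d²(u, Quasar) = (13−1)² + (21−12)² = 144 + 81 = 225
d²(u, Indus) = (13−8)² + (21−14)² = 25 + 49 = 74
d²(u, Alpha) = (13−15)² + (21−2)² = 4 + 361 = 365
d²(u, Kappa) = (13−9)² + (21−18)² = 16 + 9 = 25
d²(u, Bravo) = (13−11)² + (21−9)² = 4 + 144 = 148
u is equidistant from Nova and Kappa (both at squared distance 25), and every other site is strictly farther — so u lies on the Nova–Kappa Voronoi edge.

Nova and Kappa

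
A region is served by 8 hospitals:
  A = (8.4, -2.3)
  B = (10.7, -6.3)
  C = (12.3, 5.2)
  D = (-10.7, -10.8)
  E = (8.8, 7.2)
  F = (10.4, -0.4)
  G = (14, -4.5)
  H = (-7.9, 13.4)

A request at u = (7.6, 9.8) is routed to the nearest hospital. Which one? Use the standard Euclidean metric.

E

Squared Euclidean distances:
|uA|² = (7.6−8.4)² + (9.8−(-2.3))² = 0.64 + 146.41 = 147.05
|uB|² = (7.6−10.7)² + (9.8−(-6.3))² = 9.61 + 259.21 = 268.82
|uC|² = (7.6−12.3)² + (9.8−5.2)² = 22.09 + 21.16 = 43.25
|uD|² = (7.6−(-10.7))² + (9.8−(-10.8))² = 334.89 + 424.36 = 759.25
|uE|² = (7.6−8.8)² + (9.8−7.2)² = 1.44 + 6.76 = 8.2
|uF|² = (7.6−10.4)² + (9.8−(-0.4))² = 7.84 + 104.04 = 111.88
|uG|² = (7.6−14)² + (9.8−(-4.5))² = 40.96 + 204.49 = 245.45
|uH|² = (7.6−(-7.9))² + (9.8−13.4)² = 240.25 + 12.96 = 253.21
The smallest is to E, so u lies in the Voronoi region of E.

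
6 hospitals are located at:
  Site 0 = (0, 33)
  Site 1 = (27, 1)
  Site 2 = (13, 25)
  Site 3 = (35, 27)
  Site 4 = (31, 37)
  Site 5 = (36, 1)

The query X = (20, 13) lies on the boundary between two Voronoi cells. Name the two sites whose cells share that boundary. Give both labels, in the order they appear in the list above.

Squared distances from X to each site:
d²(X, Site 0) = (20−0)² + (13−33)² = 400 + 400 = 800
d²(X, Site 1) = (20−27)² + (13−1)² = 49 + 144 = 193
d²(X, Site 2) = (20−13)² + (13−25)² = 49 + 144 = 193
d²(X, Site 3) = (20−35)² + (13−27)² = 225 + 196 = 421
d²(X, Site 4) = (20−31)² + (13−37)² = 121 + 576 = 697
d²(X, Site 5) = (20−36)² + (13−1)² = 256 + 144 = 400
X is equidistant from Site 1 and Site 2 (both at squared distance 193), and every other site is strictly farther — so X lies on the Site 1–Site 2 Voronoi edge.

Site 1 and Site 2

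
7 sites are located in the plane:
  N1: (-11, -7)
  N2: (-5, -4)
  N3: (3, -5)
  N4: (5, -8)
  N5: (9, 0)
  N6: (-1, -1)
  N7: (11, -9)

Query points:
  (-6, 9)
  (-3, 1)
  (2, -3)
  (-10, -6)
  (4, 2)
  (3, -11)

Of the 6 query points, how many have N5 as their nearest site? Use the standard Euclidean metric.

1

(-6, 9) — d² to each: N1:281, N2:170, N3:277, N4:410, N5:306, N6:125, N7:613 → nearest is N6
(-3, 1) — d² to each: N1:128, N2:29, N3:72, N4:145, N5:145, N6:8, N7:296 → nearest is N6
(2, -3) — d² to each: N1:185, N2:50, N3:5, N4:34, N5:58, N6:13, N7:117 → nearest is N3
(-10, -6) — d² to each: N1:2, N2:29, N3:170, N4:229, N5:397, N6:106, N7:450 → nearest is N1
(4, 2) — d² to each: N1:306, N2:117, N3:50, N4:101, N5:29, N6:34, N7:170 → nearest is N5
(3, -11) — d² to each: N1:212, N2:113, N3:36, N4:13, N5:157, N6:116, N7:68 → nearest is N4
1 of the 6 points has N5 as nearest.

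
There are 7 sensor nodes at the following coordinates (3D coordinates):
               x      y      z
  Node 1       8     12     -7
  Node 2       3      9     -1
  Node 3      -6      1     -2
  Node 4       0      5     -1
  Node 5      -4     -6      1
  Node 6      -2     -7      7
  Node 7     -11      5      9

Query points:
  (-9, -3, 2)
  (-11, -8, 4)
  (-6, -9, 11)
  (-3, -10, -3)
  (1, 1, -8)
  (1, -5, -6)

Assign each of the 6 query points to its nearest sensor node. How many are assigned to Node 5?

(-9, -3, 2) — d² to each: Node 1:595, Node 2:297, Node 3:41, Node 4:154, Node 5:35, Node 6:90, Node 7:117 → nearest is Node 5
(-11, -8, 4) — d² to each: Node 1:882, Node 2:510, Node 3:142, Node 4:315, Node 5:62, Node 6:91, Node 7:194 → nearest is Node 5
(-6, -9, 11) — d² to each: Node 1:961, Node 2:549, Node 3:269, Node 4:376, Node 5:113, Node 6:36, Node 7:225 → nearest is Node 6
(-3, -10, -3) — d² to each: Node 1:621, Node 2:401, Node 3:131, Node 4:238, Node 5:33, Node 6:110, Node 7:433 → nearest is Node 5
(1, 1, -8) — d² to each: Node 1:171, Node 2:117, Node 3:85, Node 4:66, Node 5:155, Node 6:298, Node 7:449 → nearest is Node 4
(1, -5, -6) — d² to each: Node 1:339, Node 2:225, Node 3:101, Node 4:126, Node 5:75, Node 6:182, Node 7:469 → nearest is Node 5
4 of the 6 points have Node 5 as nearest.

4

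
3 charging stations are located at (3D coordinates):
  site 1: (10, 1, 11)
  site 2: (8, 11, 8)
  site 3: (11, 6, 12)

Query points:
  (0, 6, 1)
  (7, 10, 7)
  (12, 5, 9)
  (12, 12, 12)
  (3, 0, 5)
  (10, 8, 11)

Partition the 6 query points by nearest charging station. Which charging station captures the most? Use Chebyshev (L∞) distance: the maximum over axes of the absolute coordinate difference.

(0, 6, 1) — d to each: site 1:10, site 2:8, site 3:11 → nearest is site 2
(7, 10, 7) — d to each: site 1:9, site 2:1, site 3:5 → nearest is site 2
(12, 5, 9) — d to each: site 1:4, site 2:6, site 3:3 → nearest is site 3
(12, 12, 12) — d to each: site 1:11, site 2:4, site 3:6 → nearest is site 2
(3, 0, 5) — d to each: site 1:7, site 2:11, site 3:8 → nearest is site 1
(10, 8, 11) — d to each: site 1:7, site 2:3, site 3:2 → nearest is site 3
Tally — site 1:1, site 2:3, site 3:2. site 2 captures the most (3).

site 2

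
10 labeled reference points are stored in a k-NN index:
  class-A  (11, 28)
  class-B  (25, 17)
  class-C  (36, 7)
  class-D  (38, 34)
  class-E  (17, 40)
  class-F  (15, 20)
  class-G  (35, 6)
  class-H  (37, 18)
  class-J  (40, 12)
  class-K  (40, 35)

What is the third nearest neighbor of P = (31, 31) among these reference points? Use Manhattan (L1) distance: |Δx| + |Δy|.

d(P, class-A) = 20 + 3 = 23
d(P, class-B) = 6 + 14 = 20
d(P, class-C) = 5 + 24 = 29
d(P, class-D) = 7 + 3 = 10
d(P, class-E) = 14 + 9 = 23
d(P, class-F) = 16 + 11 = 27
d(P, class-G) = 4 + 25 = 29
d(P, class-H) = 6 + 13 = 19
d(P, class-J) = 9 + 19 = 28
d(P, class-K) = 9 + 4 = 13
Sorted ascending: class-D, class-K, class-H, class-B, … — the third-nearest is class-H.

class-H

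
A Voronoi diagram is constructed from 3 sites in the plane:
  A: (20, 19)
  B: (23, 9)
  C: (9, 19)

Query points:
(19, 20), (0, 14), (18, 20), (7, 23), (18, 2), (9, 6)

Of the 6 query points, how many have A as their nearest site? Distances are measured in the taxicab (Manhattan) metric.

2

(19, 20) — d to each: A:2, B:15, C:11 → nearest is A
(0, 14) — d to each: A:25, B:28, C:14 → nearest is C
(18, 20) — d to each: A:3, B:16, C:10 → nearest is A
(7, 23) — d to each: A:17, B:30, C:6 → nearest is C
(18, 2) — d to each: A:19, B:12, C:26 → nearest is B
(9, 6) — d to each: A:24, B:17, C:13 → nearest is C
2 of the 6 points have A as nearest.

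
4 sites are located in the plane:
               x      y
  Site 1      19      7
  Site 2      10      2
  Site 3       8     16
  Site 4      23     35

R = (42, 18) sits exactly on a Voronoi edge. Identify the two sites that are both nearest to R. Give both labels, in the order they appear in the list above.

Squared distances from R to each site:
d²(R, Site 1) = (42−19)² + (18−7)² = 529 + 121 = 650
d²(R, Site 2) = (42−10)² + (18−2)² = 1024 + 256 = 1280
d²(R, Site 3) = (42−8)² + (18−16)² = 1156 + 4 = 1160
d²(R, Site 4) = (42−23)² + (18−35)² = 361 + 289 = 650
R is equidistant from Site 1 and Site 4 (both at squared distance 650), and every other site is strictly farther — so R lies on the Site 1–Site 4 Voronoi edge.

Site 1 and Site 4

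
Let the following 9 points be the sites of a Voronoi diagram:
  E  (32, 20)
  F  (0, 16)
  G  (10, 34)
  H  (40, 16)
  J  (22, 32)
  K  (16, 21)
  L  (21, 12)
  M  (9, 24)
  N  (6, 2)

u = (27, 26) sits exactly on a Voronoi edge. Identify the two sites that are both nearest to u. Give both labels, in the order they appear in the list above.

E and J

Squared distances from u to each site:
|uE|² = (27−32)² + (26−20)² = 25 + 36 = 61
|uF|² = (27−0)² + (26−16)² = 729 + 100 = 829
|uG|² = (27−10)² + (26−34)² = 289 + 64 = 353
|uH|² = (27−40)² + (26−16)² = 169 + 100 = 269
|uJ|² = (27−22)² + (26−32)² = 25 + 36 = 61
|uK|² = (27−16)² + (26−21)² = 121 + 25 = 146
|uL|² = (27−21)² + (26−12)² = 36 + 196 = 232
|uM|² = (27−9)² + (26−24)² = 324 + 4 = 328
|uN|² = (27−6)² + (26−2)² = 441 + 576 = 1017
u is equidistant from E and J (both at squared distance 61), and every other site is strictly farther — so u lies on the E–J Voronoi edge.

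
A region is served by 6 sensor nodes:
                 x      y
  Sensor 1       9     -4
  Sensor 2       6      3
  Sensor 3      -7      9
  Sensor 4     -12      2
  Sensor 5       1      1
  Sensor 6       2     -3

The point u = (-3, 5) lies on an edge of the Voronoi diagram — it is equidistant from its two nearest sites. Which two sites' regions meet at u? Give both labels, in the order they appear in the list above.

Sensor 3 and Sensor 5

Squared distances from u to each site:
d²(u, Sensor 1) = (-3−9)² + (5−(-4))² = 144 + 81 = 225
d²(u, Sensor 2) = (-3−6)² + (5−3)² = 81 + 4 = 85
d²(u, Sensor 3) = (-3−(-7))² + (5−9)² = 16 + 16 = 32
d²(u, Sensor 4) = (-3−(-12))² + (5−2)² = 81 + 9 = 90
d²(u, Sensor 5) = (-3−1)² + (5−1)² = 16 + 16 = 32
d²(u, Sensor 6) = (-3−2)² + (5−(-3))² = 25 + 64 = 89
u is equidistant from Sensor 3 and Sensor 5 (both at squared distance 32), and every other site is strictly farther — so u lies on the Sensor 3–Sensor 5 Voronoi edge.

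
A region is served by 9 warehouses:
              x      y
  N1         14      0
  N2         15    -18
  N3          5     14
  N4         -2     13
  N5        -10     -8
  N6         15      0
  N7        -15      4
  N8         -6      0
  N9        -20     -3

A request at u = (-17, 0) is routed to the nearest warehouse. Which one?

Since √ is increasing, it suffices to compare squared distances:
|uN1|² = (-17−14)² + (0−0)² = 961 + 0 = 961
|uN2|² = (-17−15)² + (0−(-18))² = 1024 + 324 = 1348
|uN3|² = (-17−5)² + (0−14)² = 484 + 196 = 680
|uN4|² = (-17−(-2))² + (0−13)² = 225 + 169 = 394
|uN5|² = (-17−(-10))² + (0−(-8))² = 49 + 64 = 113
|uN6|² = (-17−15)² + (0−0)² = 1024 + 0 = 1024
|uN7|² = (-17−(-15))² + (0−4)² = 4 + 16 = 20
|uN8|² = (-17−(-6))² + (0−0)² = 121 + 0 = 121
|uN9|² = (-17−(-20))² + (0−(-3))² = 9 + 9 = 18
Minimum is at N9.

N9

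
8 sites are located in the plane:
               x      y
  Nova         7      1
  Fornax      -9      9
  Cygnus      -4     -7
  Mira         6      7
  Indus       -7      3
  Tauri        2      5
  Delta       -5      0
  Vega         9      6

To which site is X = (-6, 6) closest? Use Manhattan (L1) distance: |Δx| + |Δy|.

d(X, Nova) = 13 + 5 = 18
d(X, Fornax) = 3 + 3 = 6
d(X, Cygnus) = 2 + 13 = 15
d(X, Mira) = 12 + 1 = 13
d(X, Indus) = 1 + 3 = 4
d(X, Tauri) = 8 + 1 = 9
d(X, Delta) = 1 + 6 = 7
d(X, Vega) = 15 + 0 = 15
Minimum is at Indus.

Indus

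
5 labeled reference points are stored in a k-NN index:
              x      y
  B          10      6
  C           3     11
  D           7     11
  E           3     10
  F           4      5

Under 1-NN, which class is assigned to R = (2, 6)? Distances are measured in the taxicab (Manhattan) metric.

F

d(R,B) = 8 + 0 = 8
d(R,C) = 1 + 5 = 6
d(R,D) = 5 + 5 = 10
d(R,E) = 1 + 4 = 5
d(R,F) = 2 + 1 = 3
Minimum is at F.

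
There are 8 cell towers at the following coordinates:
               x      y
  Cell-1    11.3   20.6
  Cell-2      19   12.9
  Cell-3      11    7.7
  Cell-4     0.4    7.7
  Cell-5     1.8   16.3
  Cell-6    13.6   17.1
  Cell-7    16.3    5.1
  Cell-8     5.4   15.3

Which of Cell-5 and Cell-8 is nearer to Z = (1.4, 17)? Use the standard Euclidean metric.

Cell-5

Compare squared distances:
d²(Z, Cell-5) = (1.4−1.8)² + (17−16.3)² = 0.16 + 0.49 = 0.65
d²(Z, Cell-8) = (1.4−5.4)² + (17−15.3)² = 16 + 2.89 = 18.89
0.65 < 18.89, so Cell-5 is closer.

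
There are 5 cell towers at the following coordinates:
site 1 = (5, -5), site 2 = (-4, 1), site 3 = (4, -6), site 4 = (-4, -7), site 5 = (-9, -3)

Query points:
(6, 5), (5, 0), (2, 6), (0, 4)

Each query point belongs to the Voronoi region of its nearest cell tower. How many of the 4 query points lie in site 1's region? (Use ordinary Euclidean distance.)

2

(6, 5) — d² to each: site 1:101, site 2:116, site 3:125, site 4:244, site 5:289 → nearest is site 1
(5, 0) — d² to each: site 1:25, site 2:82, site 3:37, site 4:130, site 5:205 → nearest is site 1
(2, 6) — d² to each: site 1:130, site 2:61, site 3:148, site 4:205, site 5:202 → nearest is site 2
(0, 4) — d² to each: site 1:106, site 2:25, site 3:116, site 4:137, site 5:130 → nearest is site 2
2 of the 4 points have site 1 as nearest.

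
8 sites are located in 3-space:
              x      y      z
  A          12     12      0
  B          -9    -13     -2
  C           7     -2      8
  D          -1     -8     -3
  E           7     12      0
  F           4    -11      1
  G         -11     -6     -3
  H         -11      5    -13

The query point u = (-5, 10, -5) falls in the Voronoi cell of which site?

H

Compare squared distances (the ordering matches that of the actual distances):
|uA|² = 289 + 4 + 25 = 318
|uB|² = 16 + 529 + 9 = 554
|uC|² = 144 + 144 + 169 = 457
|uD|² = 16 + 324 + 4 = 344
|uE|² = 144 + 4 + 25 = 173
|uF|² = 81 + 441 + 36 = 558
|uG|² = 36 + 256 + 4 = 296
|uH|² = 36 + 25 + 64 = 125
The smallest is to H, so u lies in the Voronoi region of H.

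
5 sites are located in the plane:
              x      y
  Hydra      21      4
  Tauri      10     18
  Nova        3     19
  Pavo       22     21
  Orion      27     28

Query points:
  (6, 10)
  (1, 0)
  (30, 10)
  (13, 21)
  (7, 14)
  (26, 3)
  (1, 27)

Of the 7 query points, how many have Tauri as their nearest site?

3

(6, 10) — d² to each: Hydra:261, Tauri:80, Nova:90, Pavo:377, Orion:765 → nearest is Tauri
(1, 0) — d² to each: Hydra:416, Tauri:405, Nova:365, Pavo:882, Orion:1460 → nearest is Nova
(30, 10) — d² to each: Hydra:117, Tauri:464, Nova:810, Pavo:185, Orion:333 → nearest is Hydra
(13, 21) — d² to each: Hydra:353, Tauri:18, Nova:104, Pavo:81, Orion:245 → nearest is Tauri
(7, 14) — d² to each: Hydra:296, Tauri:25, Nova:41, Pavo:274, Orion:596 → nearest is Tauri
(26, 3) — d² to each: Hydra:26, Tauri:481, Nova:785, Pavo:340, Orion:626 → nearest is Hydra
(1, 27) — d² to each: Hydra:929, Tauri:162, Nova:68, Pavo:477, Orion:677 → nearest is Nova
3 of the 7 points have Tauri as nearest.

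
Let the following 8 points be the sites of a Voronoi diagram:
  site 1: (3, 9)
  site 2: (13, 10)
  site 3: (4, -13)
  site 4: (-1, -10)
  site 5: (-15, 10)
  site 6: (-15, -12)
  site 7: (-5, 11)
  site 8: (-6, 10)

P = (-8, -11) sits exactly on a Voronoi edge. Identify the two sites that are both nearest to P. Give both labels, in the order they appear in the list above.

site 4 and site 6

Squared distances from P to each site:
d²(P, site 1) = (-8−3)² + (-11−9)² = 121 + 400 = 521
d²(P, site 2) = (-8−13)² + (-11−10)² = 441 + 441 = 882
d²(P, site 3) = (-8−4)² + (-11−(-13))² = 144 + 4 = 148
d²(P, site 4) = (-8−(-1))² + (-11−(-10))² = 49 + 1 = 50
d²(P, site 5) = (-8−(-15))² + (-11−10)² = 49 + 441 = 490
d²(P, site 6) = (-8−(-15))² + (-11−(-12))² = 49 + 1 = 50
d²(P, site 7) = (-8−(-5))² + (-11−11)² = 9 + 484 = 493
d²(P, site 8) = (-8−(-6))² + (-11−10)² = 4 + 441 = 445
P is equidistant from site 4 and site 6 (both at squared distance 50), and every other site is strictly farther — so P lies on the site 4–site 6 Voronoi edge.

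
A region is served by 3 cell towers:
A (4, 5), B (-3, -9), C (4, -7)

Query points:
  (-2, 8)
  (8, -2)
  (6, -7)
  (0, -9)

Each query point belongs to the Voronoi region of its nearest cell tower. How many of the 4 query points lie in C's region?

(-2, 8) — d² to each: A:45, B:290, C:261 → nearest is A
(8, -2) — d² to each: A:65, B:170, C:41 → nearest is C
(6, -7) — d² to each: A:148, B:85, C:4 → nearest is C
(0, -9) — d² to each: A:212, B:9, C:20 → nearest is B
2 of the 4 points have C as nearest.

2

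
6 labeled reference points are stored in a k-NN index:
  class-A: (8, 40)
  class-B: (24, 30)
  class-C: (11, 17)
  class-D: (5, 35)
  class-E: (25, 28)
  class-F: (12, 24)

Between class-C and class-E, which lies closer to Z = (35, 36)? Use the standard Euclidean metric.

class-E

Compare squared distances:
d²(Z, class-C) = (35−11)² + (36−17)² = 576 + 361 = 937
d²(Z, class-E) = (35−25)² + (36−28)² = 100 + 64 = 164
937 > 164, so class-E is closer.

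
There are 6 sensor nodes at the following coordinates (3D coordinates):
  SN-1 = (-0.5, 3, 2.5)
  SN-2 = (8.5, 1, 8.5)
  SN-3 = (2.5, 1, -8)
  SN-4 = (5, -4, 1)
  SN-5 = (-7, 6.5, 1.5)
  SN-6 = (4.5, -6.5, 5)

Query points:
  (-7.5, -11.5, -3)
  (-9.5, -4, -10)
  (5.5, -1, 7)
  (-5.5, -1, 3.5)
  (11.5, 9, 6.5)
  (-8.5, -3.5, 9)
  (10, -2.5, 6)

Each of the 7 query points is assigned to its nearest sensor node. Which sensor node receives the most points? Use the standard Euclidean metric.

SN-2

(-7.5, -11.5, -3) — d² to each: SN-1:289.5, SN-2:544.5, SN-3:281.25, SN-4:228.5, SN-5:344.5, SN-6:233 → nearest is SN-4
(-9.5, -4, -10) — d² to each: SN-1:286.25, SN-2:691.25, SN-3:173, SN-4:331.25, SN-5:248.75, SN-6:427.25 → nearest is SN-3
(5.5, -1, 7) — d² to each: SN-1:72.25, SN-2:15.25, SN-3:238, SN-4:45.25, SN-5:242.75, SN-6:35.25 → nearest is SN-2
(-5.5, -1, 3.5) — d² to each: SN-1:42, SN-2:225, SN-3:200.25, SN-4:125.5, SN-5:62.5, SN-6:132.5 → nearest is SN-1
(11.5, 9, 6.5) — d² to each: SN-1:196, SN-2:77, SN-3:355.25, SN-4:241.5, SN-5:373.5, SN-6:291.5 → nearest is SN-2
(-8.5, -3.5, 9) — d² to each: SN-1:148.5, SN-2:309.5, SN-3:430.25, SN-4:246.5, SN-5:158.5, SN-6:194 → nearest is SN-1
(10, -2.5, 6) — d² to each: SN-1:152.75, SN-2:20.75, SN-3:264.5, SN-4:52.25, SN-5:390.25, SN-6:47.25 → nearest is SN-2
Tally — SN-1:2, SN-2:3, SN-3:1, SN-4:1. SN-2 captures the most (3).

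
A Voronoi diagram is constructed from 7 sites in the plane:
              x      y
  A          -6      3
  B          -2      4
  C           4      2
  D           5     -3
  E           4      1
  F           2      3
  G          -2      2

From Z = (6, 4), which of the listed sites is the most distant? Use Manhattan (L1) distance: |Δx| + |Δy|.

A

d(Z,A) = 12 + 1 = 13
d(Z,B) = 8 + 0 = 8
d(Z,C) = 2 + 2 = 4
d(Z,D) = 1 + 7 = 8
d(Z,E) = 2 + 3 = 5
d(Z,F) = 4 + 1 = 5
d(Z,G) = 8 + 2 = 10
The largest is to A.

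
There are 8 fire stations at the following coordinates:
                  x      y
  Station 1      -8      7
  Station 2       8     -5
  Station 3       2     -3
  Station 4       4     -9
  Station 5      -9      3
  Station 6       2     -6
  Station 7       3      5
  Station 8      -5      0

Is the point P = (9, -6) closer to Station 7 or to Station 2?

Compare squared distances:
d²(P, Station 7) = (9−3)² + (-6−5)² = 36 + 121 = 157
d²(P, Station 2) = (9−8)² + (-6−(-5))² = 1 + 1 = 2
157 > 2, so Station 2 is closer.

Station 2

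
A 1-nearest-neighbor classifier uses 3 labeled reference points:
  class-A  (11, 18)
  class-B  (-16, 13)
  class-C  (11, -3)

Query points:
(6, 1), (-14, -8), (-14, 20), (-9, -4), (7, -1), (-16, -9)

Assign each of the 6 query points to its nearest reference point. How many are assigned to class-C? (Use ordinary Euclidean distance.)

2

(6, 1) — d² to each: class-A:314, class-B:628, class-C:41 → nearest is class-C
(-14, -8) — d² to each: class-A:1301, class-B:445, class-C:650 → nearest is class-B
(-14, 20) — d² to each: class-A:629, class-B:53, class-C:1154 → nearest is class-B
(-9, -4) — d² to each: class-A:884, class-B:338, class-C:401 → nearest is class-B
(7, -1) — d² to each: class-A:377, class-B:725, class-C:20 → nearest is class-C
(-16, -9) — d² to each: class-A:1458, class-B:484, class-C:765 → nearest is class-B
2 of the 6 points have class-C as nearest.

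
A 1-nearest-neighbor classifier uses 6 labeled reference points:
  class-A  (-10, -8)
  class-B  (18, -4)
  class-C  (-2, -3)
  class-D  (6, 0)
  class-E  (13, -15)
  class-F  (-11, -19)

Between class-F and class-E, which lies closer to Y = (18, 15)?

class-E

Compare squared distances:
d²(Y, class-F) = (18−(-11))² + (15−(-19))² = 841 + 1156 = 1997
d²(Y, class-E) = (18−13)² + (15−(-15))² = 25 + 900 = 925
1997 > 925, so class-E is closer.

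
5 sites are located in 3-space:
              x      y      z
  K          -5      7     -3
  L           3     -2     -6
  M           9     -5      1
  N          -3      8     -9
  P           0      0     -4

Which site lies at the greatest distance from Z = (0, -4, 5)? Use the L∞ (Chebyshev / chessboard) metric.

d(Z,K) = max(5, 11, 8) = 11
d(Z,L) = max(3, 2, 11) = 11
d(Z,M) = max(9, 1, 4) = 9
d(Z,N) = max(3, 12, 14) = 14
d(Z,P) = max(0, 4, 9) = 9
The largest is to N.

N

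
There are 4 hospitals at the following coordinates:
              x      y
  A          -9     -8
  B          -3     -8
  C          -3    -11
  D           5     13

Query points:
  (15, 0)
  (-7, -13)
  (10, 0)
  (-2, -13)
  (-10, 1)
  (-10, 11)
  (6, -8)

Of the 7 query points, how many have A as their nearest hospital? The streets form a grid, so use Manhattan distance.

1

(15, 0) — d to each: A:32, B:26, C:29, D:23 → nearest is D
(-7, -13) — d to each: A:7, B:9, C:6, D:38 → nearest is C
(10, 0) — d to each: A:27, B:21, C:24, D:18 → nearest is D
(-2, -13) — d to each: A:12, B:6, C:3, D:33 → nearest is C
(-10, 1) — d to each: A:10, B:16, C:19, D:27 → nearest is A
(-10, 11) — d to each: A:20, B:26, C:29, D:17 → nearest is D
(6, -8) — d to each: A:15, B:9, C:12, D:22 → nearest is B
1 of the 7 points has A as nearest.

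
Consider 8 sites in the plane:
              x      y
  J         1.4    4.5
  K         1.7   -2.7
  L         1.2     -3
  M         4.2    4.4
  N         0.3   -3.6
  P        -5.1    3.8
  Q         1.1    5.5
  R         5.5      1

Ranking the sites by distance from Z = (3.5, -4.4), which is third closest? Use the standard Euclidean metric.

Since √ is increasing, it suffices to compare squared distances:
|ZJ|² = (3.5−1.4)² + (-4.4−4.5)² = 4.41 + 79.21 = 83.62
|ZK|² = (3.5−1.7)² + (-4.4−(-2.7))² = 3.24 + 2.89 = 6.13
|ZL|² = (3.5−1.2)² + (-4.4−(-3))² = 5.29 + 1.96 = 7.25
|ZM|² = (3.5−4.2)² + (-4.4−4.4)² = 0.49 + 77.44 = 77.93
|ZN|² = (3.5−0.3)² + (-4.4−(-3.6))² = 10.24 + 0.64 = 10.88
|ZP|² = (3.5−(-5.1))² + (-4.4−3.8)² = 73.96 + 67.24 = 141.2
|ZQ|² = (3.5−1.1)² + (-4.4−5.5)² = 5.76 + 98.01 = 103.77
|ZR|² = (3.5−5.5)² + (-4.4−1)² = 4 + 29.16 = 33.16
Sorted ascending: K, L, N, R, … — the third-nearest is N.

N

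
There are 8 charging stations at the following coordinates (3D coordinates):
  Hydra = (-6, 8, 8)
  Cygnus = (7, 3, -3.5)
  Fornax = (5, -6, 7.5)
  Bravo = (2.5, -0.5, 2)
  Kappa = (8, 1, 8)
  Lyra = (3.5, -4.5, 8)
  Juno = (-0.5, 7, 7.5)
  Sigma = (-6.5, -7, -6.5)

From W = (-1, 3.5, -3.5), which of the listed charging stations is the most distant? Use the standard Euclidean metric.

Fornax

Since √ is increasing, it suffices to compare squared distances:
d²(W, Hydra) = (-1−(-6))² + (3.5−8)² + (-3.5−8)² = 25 + 20.25 + 132.25 = 177.5
d²(W, Cygnus) = (-1−7)² + (3.5−3)² + (-3.5−(-3.5))² = 64 + 0.25 + 0 = 64.25
d²(W, Fornax) = (-1−5)² + (3.5−(-6))² + (-3.5−7.5)² = 36 + 90.25 + 121 = 247.25
d²(W, Bravo) = (-1−2.5)² + (3.5−(-0.5))² + (-3.5−2)² = 12.25 + 16 + 30.25 = 58.5
d²(W, Kappa) = (-1−8)² + (3.5−1)² + (-3.5−8)² = 81 + 6.25 + 132.25 = 219.5
d²(W, Lyra) = (-1−3.5)² + (3.5−(-4.5))² + (-3.5−8)² = 20.25 + 64 + 132.25 = 216.5
d²(W, Juno) = (-1−(-0.5))² + (3.5−7)² + (-3.5−7.5)² = 0.25 + 12.25 + 121 = 133.5
d²(W, Sigma) = (-1−(-6.5))² + (3.5−(-7))² + (-3.5−(-6.5))² = 30.25 + 110.25 + 9 = 149.5
The largest is to Fornax.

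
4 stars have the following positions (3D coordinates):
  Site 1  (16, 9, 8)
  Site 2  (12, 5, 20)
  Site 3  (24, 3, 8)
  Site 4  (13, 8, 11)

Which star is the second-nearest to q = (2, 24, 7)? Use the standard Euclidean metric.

Site 1

Squared Euclidean distances:
d²(q, Site 1) = (2−16)² + (24−9)² + (7−8)² = 196 + 225 + 1 = 422
d²(q, Site 2) = (2−12)² + (24−5)² + (7−20)² = 100 + 361 + 169 = 630
d²(q, Site 3) = (2−24)² + (24−3)² + (7−8)² = 484 + 441 + 1 = 926
d²(q, Site 4) = (2−13)² + (24−8)² + (7−11)² = 121 + 256 + 16 = 393
Sorted ascending: Site 4, Site 1, Site 2, … — the second-nearest is Site 1.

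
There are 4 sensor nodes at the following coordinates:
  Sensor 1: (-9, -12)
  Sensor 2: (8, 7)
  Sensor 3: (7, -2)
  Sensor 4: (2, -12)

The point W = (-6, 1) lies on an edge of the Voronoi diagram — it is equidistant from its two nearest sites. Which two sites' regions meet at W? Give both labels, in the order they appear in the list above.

Squared distances from W to each site:
d²(W, Sensor 1) = (-6−(-9))² + (1−(-12))² = 9 + 169 = 178
d²(W, Sensor 2) = (-6−8)² + (1−7)² = 196 + 36 = 232
d²(W, Sensor 3) = (-6−7)² + (1−(-2))² = 169 + 9 = 178
d²(W, Sensor 4) = (-6−2)² + (1−(-12))² = 64 + 169 = 233
W is equidistant from Sensor 1 and Sensor 3 (both at squared distance 178), and every other site is strictly farther — so W lies on the Sensor 1–Sensor 3 Voronoi edge.

Sensor 1 and Sensor 3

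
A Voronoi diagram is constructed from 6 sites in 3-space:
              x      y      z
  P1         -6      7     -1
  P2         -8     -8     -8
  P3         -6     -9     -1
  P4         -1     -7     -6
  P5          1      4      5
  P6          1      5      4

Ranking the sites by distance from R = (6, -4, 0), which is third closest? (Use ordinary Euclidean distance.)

P6

Compare squared distances (the ordering matches that of the actual distances):
|RP1|² = (6−(-6))² + (-4−7)² + (0−(-1))² = 144 + 121 + 1 = 266
|RP2|² = (6−(-8))² + (-4−(-8))² + (0−(-8))² = 196 + 16 + 64 = 276
|RP3|² = (6−(-6))² + (-4−(-9))² + (0−(-1))² = 144 + 25 + 1 = 170
|RP4|² = (6−(-1))² + (-4−(-7))² + (0−(-6))² = 49 + 9 + 36 = 94
|RP5|² = (6−1)² + (-4−4)² + (0−5)² = 25 + 64 + 25 = 114
|RP6|² = (6−1)² + (-4−5)² + (0−4)² = 25 + 81 + 16 = 122
Sorted ascending: P4, P5, P6, P3, … — the third-nearest is P6.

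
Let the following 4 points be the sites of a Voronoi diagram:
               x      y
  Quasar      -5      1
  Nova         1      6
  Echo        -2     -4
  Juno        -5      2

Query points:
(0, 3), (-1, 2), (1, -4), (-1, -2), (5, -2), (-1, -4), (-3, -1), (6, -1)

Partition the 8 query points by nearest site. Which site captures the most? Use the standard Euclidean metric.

(0, 3) — d² to each: Quasar:29, Nova:10, Echo:53, Juno:26 → nearest is Nova
(-1, 2) — d² to each: Quasar:17, Nova:20, Echo:37, Juno:16 → nearest is Juno
(1, -4) — d² to each: Quasar:61, Nova:100, Echo:9, Juno:72 → nearest is Echo
(-1, -2) — d² to each: Quasar:25, Nova:68, Echo:5, Juno:32 → nearest is Echo
(5, -2) — d² to each: Quasar:109, Nova:80, Echo:53, Juno:116 → nearest is Echo
(-1, -4) — d² to each: Quasar:41, Nova:104, Echo:1, Juno:52 → nearest is Echo
(-3, -1) — d² to each: Quasar:8, Nova:65, Echo:10, Juno:13 → nearest is Quasar
(6, -1) — d² to each: Quasar:125, Nova:74, Echo:73, Juno:130 → nearest is Echo
Tally — Quasar:1, Nova:1, Echo:5, Juno:1. Echo captures the most (5).

Echo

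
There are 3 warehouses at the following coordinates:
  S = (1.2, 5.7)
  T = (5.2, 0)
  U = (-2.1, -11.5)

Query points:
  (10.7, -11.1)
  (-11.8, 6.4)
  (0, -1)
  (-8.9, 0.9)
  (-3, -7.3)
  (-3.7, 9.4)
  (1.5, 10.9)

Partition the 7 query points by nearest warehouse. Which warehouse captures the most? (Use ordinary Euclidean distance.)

(10.7, -11.1) — d² to each: S:372.49, T:153.46, U:164 → nearest is T
(-11.8, 6.4) — d² to each: S:169.49, T:329.96, U:414.5 → nearest is S
(0, -1) — d² to each: S:46.33, T:28.04, U:114.66 → nearest is T
(-8.9, 0.9) — d² to each: S:125.05, T:199.62, U:200 → nearest is S
(-3, -7.3) — d² to each: S:186.64, T:120.53, U:18.45 → nearest is U
(-3.7, 9.4) — d² to each: S:37.7, T:167.57, U:439.37 → nearest is S
(1.5, 10.9) — d² to each: S:27.13, T:132.5, U:514.72 → nearest is S
Tally — S:4, T:2, U:1. S captures the most (4).

S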